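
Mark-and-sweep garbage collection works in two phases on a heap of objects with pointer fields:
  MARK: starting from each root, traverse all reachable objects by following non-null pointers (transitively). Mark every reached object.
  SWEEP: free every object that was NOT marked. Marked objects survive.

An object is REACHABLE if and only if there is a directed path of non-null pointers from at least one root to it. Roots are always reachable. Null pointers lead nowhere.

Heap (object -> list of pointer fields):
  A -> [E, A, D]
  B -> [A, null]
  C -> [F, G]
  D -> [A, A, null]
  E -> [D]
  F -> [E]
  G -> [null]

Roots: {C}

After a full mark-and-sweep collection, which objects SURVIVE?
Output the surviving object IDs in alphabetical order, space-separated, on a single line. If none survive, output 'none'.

Roots: C
Mark C: refs=F G, marked=C
Mark F: refs=E, marked=C F
Mark G: refs=null, marked=C F G
Mark E: refs=D, marked=C E F G
Mark D: refs=A A null, marked=C D E F G
Mark A: refs=E A D, marked=A C D E F G
Unmarked (collected): B

Answer: A C D E F G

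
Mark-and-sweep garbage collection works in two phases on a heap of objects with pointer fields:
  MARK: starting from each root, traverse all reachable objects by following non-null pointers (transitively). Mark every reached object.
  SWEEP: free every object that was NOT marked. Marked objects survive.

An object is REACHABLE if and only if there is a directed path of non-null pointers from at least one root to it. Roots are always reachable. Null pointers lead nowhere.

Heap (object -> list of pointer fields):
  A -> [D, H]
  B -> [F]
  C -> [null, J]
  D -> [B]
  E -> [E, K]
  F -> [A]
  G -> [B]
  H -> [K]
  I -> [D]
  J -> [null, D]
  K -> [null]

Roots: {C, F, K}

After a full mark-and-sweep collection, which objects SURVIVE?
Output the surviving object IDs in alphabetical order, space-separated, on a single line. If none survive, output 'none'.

Roots: C F K
Mark C: refs=null J, marked=C
Mark F: refs=A, marked=C F
Mark K: refs=null, marked=C F K
Mark J: refs=null D, marked=C F J K
Mark A: refs=D H, marked=A C F J K
Mark D: refs=B, marked=A C D F J K
Mark H: refs=K, marked=A C D F H J K
Mark B: refs=F, marked=A B C D F H J K
Unmarked (collected): E G I

Answer: A B C D F H J K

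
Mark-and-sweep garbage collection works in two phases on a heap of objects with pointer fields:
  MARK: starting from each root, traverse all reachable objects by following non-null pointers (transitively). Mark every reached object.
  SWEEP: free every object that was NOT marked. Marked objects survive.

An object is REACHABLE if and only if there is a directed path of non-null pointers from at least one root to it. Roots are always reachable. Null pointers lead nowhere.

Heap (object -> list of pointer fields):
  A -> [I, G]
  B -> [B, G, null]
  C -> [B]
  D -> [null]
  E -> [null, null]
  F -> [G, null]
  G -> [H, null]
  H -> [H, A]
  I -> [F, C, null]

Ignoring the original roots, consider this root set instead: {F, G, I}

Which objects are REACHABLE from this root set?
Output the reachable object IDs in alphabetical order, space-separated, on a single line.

Answer: A B C F G H I

Derivation:
Roots: F G I
Mark F: refs=G null, marked=F
Mark G: refs=H null, marked=F G
Mark I: refs=F C null, marked=F G I
Mark H: refs=H A, marked=F G H I
Mark C: refs=B, marked=C F G H I
Mark A: refs=I G, marked=A C F G H I
Mark B: refs=B G null, marked=A B C F G H I
Unmarked (collected): D E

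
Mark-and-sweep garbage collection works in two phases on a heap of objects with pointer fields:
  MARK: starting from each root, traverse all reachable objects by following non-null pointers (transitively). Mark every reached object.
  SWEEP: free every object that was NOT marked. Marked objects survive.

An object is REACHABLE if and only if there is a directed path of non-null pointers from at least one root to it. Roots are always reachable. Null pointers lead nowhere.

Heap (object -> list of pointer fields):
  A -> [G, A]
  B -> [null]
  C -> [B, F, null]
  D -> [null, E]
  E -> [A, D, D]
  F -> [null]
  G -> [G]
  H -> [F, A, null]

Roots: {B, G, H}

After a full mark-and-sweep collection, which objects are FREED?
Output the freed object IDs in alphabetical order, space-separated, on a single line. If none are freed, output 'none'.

Roots: B G H
Mark B: refs=null, marked=B
Mark G: refs=G, marked=B G
Mark H: refs=F A null, marked=B G H
Mark F: refs=null, marked=B F G H
Mark A: refs=G A, marked=A B F G H
Unmarked (collected): C D E

Answer: C D E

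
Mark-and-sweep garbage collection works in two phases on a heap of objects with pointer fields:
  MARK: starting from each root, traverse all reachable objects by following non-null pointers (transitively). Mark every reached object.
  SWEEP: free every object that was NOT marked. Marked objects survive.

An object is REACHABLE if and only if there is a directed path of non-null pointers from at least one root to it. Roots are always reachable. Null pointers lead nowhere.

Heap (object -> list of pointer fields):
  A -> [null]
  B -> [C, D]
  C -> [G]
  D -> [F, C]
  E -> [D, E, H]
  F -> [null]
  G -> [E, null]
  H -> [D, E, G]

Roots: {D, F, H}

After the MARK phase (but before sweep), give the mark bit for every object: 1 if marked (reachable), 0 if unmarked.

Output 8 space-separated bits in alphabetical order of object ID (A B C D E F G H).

Answer: 0 0 1 1 1 1 1 1

Derivation:
Roots: D F H
Mark D: refs=F C, marked=D
Mark F: refs=null, marked=D F
Mark H: refs=D E G, marked=D F H
Mark C: refs=G, marked=C D F H
Mark E: refs=D E H, marked=C D E F H
Mark G: refs=E null, marked=C D E F G H
Unmarked (collected): A B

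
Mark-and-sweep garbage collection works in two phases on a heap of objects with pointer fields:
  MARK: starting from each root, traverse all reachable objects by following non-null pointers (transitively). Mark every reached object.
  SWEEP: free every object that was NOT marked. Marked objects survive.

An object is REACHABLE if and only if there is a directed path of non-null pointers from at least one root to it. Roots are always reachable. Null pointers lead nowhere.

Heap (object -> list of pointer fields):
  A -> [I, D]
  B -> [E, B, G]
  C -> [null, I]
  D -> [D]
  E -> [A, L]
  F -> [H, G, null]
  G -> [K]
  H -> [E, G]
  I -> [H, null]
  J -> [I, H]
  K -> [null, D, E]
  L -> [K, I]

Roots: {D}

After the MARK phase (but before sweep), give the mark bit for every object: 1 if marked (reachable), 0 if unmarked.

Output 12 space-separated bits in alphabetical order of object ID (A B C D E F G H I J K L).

Answer: 0 0 0 1 0 0 0 0 0 0 0 0

Derivation:
Roots: D
Mark D: refs=D, marked=D
Unmarked (collected): A B C E F G H I J K L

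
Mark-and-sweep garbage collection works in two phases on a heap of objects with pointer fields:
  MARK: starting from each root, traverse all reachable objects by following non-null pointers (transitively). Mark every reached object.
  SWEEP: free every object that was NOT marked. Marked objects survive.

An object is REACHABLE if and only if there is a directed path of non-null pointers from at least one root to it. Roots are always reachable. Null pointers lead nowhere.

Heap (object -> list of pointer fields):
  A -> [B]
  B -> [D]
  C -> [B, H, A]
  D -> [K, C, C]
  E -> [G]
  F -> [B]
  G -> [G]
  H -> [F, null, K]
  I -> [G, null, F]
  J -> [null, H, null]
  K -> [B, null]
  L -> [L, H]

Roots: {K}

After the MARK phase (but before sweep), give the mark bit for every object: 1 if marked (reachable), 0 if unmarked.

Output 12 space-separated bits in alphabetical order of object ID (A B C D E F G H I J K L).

Answer: 1 1 1 1 0 1 0 1 0 0 1 0

Derivation:
Roots: K
Mark K: refs=B null, marked=K
Mark B: refs=D, marked=B K
Mark D: refs=K C C, marked=B D K
Mark C: refs=B H A, marked=B C D K
Mark H: refs=F null K, marked=B C D H K
Mark A: refs=B, marked=A B C D H K
Mark F: refs=B, marked=A B C D F H K
Unmarked (collected): E G I J L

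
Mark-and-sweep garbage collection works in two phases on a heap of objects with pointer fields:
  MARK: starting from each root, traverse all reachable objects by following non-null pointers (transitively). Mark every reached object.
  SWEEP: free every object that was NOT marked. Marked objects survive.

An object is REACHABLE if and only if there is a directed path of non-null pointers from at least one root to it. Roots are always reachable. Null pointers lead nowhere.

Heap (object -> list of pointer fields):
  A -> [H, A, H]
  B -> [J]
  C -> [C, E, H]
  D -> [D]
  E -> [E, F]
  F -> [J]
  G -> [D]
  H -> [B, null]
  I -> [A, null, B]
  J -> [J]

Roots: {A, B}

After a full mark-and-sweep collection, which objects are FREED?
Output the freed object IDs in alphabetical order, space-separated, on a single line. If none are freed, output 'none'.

Answer: C D E F G I

Derivation:
Roots: A B
Mark A: refs=H A H, marked=A
Mark B: refs=J, marked=A B
Mark H: refs=B null, marked=A B H
Mark J: refs=J, marked=A B H J
Unmarked (collected): C D E F G I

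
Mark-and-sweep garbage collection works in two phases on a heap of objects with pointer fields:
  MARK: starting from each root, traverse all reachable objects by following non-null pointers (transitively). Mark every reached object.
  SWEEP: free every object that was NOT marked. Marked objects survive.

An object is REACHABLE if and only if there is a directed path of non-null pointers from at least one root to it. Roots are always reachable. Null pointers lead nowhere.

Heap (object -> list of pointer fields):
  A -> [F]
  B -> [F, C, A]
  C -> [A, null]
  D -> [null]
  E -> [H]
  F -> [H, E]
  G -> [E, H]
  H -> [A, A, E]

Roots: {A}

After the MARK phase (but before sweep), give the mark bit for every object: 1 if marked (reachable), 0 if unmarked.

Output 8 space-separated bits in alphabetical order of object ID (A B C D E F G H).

Roots: A
Mark A: refs=F, marked=A
Mark F: refs=H E, marked=A F
Mark H: refs=A A E, marked=A F H
Mark E: refs=H, marked=A E F H
Unmarked (collected): B C D G

Answer: 1 0 0 0 1 1 0 1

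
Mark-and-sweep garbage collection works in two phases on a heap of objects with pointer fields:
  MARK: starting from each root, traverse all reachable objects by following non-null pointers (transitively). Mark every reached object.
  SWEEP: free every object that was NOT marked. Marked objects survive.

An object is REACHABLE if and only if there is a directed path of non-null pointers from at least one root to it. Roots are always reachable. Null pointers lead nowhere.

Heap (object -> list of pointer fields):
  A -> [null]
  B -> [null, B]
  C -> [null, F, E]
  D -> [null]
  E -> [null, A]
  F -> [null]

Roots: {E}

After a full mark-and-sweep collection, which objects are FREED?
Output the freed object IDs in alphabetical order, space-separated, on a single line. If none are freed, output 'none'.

Answer: B C D F

Derivation:
Roots: E
Mark E: refs=null A, marked=E
Mark A: refs=null, marked=A E
Unmarked (collected): B C D F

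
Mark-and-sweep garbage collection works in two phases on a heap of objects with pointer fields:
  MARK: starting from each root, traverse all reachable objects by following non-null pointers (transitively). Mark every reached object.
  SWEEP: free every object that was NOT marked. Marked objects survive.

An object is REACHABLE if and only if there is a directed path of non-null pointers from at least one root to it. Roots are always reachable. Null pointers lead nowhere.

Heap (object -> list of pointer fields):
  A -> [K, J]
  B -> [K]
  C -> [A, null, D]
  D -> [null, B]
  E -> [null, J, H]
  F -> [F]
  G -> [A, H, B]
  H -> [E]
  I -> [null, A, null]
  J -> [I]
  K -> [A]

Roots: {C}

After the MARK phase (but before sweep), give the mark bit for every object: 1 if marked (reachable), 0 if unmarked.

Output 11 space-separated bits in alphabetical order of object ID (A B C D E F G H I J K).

Roots: C
Mark C: refs=A null D, marked=C
Mark A: refs=K J, marked=A C
Mark D: refs=null B, marked=A C D
Mark K: refs=A, marked=A C D K
Mark J: refs=I, marked=A C D J K
Mark B: refs=K, marked=A B C D J K
Mark I: refs=null A null, marked=A B C D I J K
Unmarked (collected): E F G H

Answer: 1 1 1 1 0 0 0 0 1 1 1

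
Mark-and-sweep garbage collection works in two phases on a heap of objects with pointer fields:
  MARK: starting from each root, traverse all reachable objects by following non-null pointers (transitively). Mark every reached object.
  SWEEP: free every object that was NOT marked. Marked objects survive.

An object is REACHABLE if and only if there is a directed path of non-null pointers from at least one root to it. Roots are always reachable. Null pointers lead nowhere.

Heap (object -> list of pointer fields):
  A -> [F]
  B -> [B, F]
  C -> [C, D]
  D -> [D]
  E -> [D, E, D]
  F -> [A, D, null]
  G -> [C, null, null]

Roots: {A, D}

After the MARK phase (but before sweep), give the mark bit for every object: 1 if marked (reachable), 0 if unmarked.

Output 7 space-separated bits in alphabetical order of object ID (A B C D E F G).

Answer: 1 0 0 1 0 1 0

Derivation:
Roots: A D
Mark A: refs=F, marked=A
Mark D: refs=D, marked=A D
Mark F: refs=A D null, marked=A D F
Unmarked (collected): B C E G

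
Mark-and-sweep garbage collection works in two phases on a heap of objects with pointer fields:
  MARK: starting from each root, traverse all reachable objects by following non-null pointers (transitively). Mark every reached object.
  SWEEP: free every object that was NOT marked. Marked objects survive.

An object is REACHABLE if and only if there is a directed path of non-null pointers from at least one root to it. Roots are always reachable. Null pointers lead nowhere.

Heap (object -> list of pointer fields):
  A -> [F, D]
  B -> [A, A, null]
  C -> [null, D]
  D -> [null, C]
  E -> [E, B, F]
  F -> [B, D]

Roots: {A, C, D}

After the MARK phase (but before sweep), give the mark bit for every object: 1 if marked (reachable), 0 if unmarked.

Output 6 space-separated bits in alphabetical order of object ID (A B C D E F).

Answer: 1 1 1 1 0 1

Derivation:
Roots: A C D
Mark A: refs=F D, marked=A
Mark C: refs=null D, marked=A C
Mark D: refs=null C, marked=A C D
Mark F: refs=B D, marked=A C D F
Mark B: refs=A A null, marked=A B C D F
Unmarked (collected): E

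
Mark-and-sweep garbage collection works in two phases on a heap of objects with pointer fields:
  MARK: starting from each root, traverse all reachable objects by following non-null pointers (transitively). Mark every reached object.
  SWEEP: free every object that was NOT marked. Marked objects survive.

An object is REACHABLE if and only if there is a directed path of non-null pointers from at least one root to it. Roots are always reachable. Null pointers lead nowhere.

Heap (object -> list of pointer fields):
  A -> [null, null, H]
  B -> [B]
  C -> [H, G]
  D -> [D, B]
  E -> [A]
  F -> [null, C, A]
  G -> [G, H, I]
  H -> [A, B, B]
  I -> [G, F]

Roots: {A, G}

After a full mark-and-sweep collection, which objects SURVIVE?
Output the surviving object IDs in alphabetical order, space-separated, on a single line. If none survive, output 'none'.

Answer: A B C F G H I

Derivation:
Roots: A G
Mark A: refs=null null H, marked=A
Mark G: refs=G H I, marked=A G
Mark H: refs=A B B, marked=A G H
Mark I: refs=G F, marked=A G H I
Mark B: refs=B, marked=A B G H I
Mark F: refs=null C A, marked=A B F G H I
Mark C: refs=H G, marked=A B C F G H I
Unmarked (collected): D E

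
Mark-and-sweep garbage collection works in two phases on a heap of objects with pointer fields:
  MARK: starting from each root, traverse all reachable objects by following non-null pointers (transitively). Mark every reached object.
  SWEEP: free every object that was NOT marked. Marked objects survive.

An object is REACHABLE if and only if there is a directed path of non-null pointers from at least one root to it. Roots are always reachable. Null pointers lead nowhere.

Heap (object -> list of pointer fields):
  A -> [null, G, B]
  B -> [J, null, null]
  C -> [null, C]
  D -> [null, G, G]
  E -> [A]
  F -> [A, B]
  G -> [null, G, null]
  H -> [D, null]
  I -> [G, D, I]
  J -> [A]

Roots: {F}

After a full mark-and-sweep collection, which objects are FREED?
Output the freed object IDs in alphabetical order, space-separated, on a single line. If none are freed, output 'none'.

Roots: F
Mark F: refs=A B, marked=F
Mark A: refs=null G B, marked=A F
Mark B: refs=J null null, marked=A B F
Mark G: refs=null G null, marked=A B F G
Mark J: refs=A, marked=A B F G J
Unmarked (collected): C D E H I

Answer: C D E H I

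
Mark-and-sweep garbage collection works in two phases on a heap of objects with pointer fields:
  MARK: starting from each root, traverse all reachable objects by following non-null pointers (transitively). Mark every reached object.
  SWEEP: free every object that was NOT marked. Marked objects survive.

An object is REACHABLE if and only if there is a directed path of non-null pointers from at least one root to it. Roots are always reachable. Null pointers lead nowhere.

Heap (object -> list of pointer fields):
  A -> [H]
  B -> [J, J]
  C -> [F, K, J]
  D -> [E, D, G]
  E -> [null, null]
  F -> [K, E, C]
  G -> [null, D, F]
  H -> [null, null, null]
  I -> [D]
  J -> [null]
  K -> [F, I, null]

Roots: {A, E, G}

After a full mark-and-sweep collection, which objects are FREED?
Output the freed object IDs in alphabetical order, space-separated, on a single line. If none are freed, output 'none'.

Answer: B

Derivation:
Roots: A E G
Mark A: refs=H, marked=A
Mark E: refs=null null, marked=A E
Mark G: refs=null D F, marked=A E G
Mark H: refs=null null null, marked=A E G H
Mark D: refs=E D G, marked=A D E G H
Mark F: refs=K E C, marked=A D E F G H
Mark K: refs=F I null, marked=A D E F G H K
Mark C: refs=F K J, marked=A C D E F G H K
Mark I: refs=D, marked=A C D E F G H I K
Mark J: refs=null, marked=A C D E F G H I J K
Unmarked (collected): B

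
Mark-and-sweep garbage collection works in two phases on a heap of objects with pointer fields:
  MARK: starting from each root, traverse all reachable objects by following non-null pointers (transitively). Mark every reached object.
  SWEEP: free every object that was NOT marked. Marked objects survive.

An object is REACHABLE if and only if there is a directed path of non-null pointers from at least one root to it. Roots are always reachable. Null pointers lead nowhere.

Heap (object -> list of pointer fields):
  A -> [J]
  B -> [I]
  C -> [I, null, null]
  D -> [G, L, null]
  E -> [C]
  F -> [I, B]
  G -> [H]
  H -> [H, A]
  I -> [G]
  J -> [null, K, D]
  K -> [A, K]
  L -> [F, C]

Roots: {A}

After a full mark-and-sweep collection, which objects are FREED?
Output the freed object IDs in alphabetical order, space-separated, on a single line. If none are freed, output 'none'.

Roots: A
Mark A: refs=J, marked=A
Mark J: refs=null K D, marked=A J
Mark K: refs=A K, marked=A J K
Mark D: refs=G L null, marked=A D J K
Mark G: refs=H, marked=A D G J K
Mark L: refs=F C, marked=A D G J K L
Mark H: refs=H A, marked=A D G H J K L
Mark F: refs=I B, marked=A D F G H J K L
Mark C: refs=I null null, marked=A C D F G H J K L
Mark I: refs=G, marked=A C D F G H I J K L
Mark B: refs=I, marked=A B C D F G H I J K L
Unmarked (collected): E

Answer: E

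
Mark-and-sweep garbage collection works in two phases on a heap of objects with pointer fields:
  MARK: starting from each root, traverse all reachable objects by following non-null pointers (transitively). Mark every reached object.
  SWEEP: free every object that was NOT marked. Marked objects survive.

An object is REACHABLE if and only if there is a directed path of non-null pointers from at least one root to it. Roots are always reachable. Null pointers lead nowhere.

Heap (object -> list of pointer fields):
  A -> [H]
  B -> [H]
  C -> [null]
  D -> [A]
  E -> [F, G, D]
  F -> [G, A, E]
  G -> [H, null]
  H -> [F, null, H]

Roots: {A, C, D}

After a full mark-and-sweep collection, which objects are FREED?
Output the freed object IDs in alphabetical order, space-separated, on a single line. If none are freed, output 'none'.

Roots: A C D
Mark A: refs=H, marked=A
Mark C: refs=null, marked=A C
Mark D: refs=A, marked=A C D
Mark H: refs=F null H, marked=A C D H
Mark F: refs=G A E, marked=A C D F H
Mark G: refs=H null, marked=A C D F G H
Mark E: refs=F G D, marked=A C D E F G H
Unmarked (collected): B

Answer: B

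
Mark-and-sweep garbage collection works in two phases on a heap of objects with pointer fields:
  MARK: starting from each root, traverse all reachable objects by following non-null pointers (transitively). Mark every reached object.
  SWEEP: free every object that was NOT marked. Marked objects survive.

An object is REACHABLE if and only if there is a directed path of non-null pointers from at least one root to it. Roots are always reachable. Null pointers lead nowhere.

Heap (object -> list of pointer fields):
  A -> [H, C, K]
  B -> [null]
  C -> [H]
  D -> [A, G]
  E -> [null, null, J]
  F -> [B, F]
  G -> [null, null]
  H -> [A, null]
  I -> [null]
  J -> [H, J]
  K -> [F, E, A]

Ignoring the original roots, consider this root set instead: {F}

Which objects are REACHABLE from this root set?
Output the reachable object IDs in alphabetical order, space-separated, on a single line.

Roots: F
Mark F: refs=B F, marked=F
Mark B: refs=null, marked=B F
Unmarked (collected): A C D E G H I J K

Answer: B F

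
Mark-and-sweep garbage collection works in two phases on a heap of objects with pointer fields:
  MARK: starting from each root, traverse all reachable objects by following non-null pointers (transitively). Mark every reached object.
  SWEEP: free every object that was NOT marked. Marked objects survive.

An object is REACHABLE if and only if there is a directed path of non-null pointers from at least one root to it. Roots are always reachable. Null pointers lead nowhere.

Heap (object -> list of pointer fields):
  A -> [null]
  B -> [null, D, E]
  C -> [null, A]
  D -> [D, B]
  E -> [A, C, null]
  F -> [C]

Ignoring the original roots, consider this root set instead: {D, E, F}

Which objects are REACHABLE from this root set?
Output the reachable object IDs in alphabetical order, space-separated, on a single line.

Roots: D E F
Mark D: refs=D B, marked=D
Mark E: refs=A C null, marked=D E
Mark F: refs=C, marked=D E F
Mark B: refs=null D E, marked=B D E F
Mark A: refs=null, marked=A B D E F
Mark C: refs=null A, marked=A B C D E F
Unmarked (collected): (none)

Answer: A B C D E F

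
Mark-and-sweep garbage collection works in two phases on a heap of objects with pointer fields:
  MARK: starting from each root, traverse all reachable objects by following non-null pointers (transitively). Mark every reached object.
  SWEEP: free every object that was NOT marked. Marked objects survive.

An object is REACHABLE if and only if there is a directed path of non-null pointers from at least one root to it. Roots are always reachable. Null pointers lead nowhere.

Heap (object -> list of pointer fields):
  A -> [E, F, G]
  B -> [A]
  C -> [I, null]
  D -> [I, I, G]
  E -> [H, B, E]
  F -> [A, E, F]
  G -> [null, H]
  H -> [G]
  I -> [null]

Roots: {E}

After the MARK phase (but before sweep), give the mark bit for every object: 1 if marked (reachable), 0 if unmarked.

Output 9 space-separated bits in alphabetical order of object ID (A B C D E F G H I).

Answer: 1 1 0 0 1 1 1 1 0

Derivation:
Roots: E
Mark E: refs=H B E, marked=E
Mark H: refs=G, marked=E H
Mark B: refs=A, marked=B E H
Mark G: refs=null H, marked=B E G H
Mark A: refs=E F G, marked=A B E G H
Mark F: refs=A E F, marked=A B E F G H
Unmarked (collected): C D I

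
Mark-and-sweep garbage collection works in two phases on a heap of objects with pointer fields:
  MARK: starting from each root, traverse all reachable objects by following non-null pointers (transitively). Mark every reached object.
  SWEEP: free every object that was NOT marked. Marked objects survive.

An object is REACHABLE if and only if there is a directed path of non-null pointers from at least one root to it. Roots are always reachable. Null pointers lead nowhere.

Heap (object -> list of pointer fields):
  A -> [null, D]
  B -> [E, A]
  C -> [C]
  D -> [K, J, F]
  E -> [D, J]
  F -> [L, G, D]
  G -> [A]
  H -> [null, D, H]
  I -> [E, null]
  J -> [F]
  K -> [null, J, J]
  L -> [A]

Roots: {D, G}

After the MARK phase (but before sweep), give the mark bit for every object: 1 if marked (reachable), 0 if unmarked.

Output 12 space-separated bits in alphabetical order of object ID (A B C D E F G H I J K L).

Roots: D G
Mark D: refs=K J F, marked=D
Mark G: refs=A, marked=D G
Mark K: refs=null J J, marked=D G K
Mark J: refs=F, marked=D G J K
Mark F: refs=L G D, marked=D F G J K
Mark A: refs=null D, marked=A D F G J K
Mark L: refs=A, marked=A D F G J K L
Unmarked (collected): B C E H I

Answer: 1 0 0 1 0 1 1 0 0 1 1 1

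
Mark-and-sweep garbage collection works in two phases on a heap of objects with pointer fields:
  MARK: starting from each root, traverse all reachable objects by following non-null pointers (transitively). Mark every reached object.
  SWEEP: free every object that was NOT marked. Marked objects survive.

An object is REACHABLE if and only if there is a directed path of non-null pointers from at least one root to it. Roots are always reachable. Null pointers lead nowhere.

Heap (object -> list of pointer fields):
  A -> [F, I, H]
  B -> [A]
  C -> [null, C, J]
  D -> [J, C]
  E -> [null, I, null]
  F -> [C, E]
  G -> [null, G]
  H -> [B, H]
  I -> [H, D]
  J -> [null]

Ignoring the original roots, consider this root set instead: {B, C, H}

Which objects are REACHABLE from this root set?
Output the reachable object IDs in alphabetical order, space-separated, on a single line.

Answer: A B C D E F H I J

Derivation:
Roots: B C H
Mark B: refs=A, marked=B
Mark C: refs=null C J, marked=B C
Mark H: refs=B H, marked=B C H
Mark A: refs=F I H, marked=A B C H
Mark J: refs=null, marked=A B C H J
Mark F: refs=C E, marked=A B C F H J
Mark I: refs=H D, marked=A B C F H I J
Mark E: refs=null I null, marked=A B C E F H I J
Mark D: refs=J C, marked=A B C D E F H I J
Unmarked (collected): G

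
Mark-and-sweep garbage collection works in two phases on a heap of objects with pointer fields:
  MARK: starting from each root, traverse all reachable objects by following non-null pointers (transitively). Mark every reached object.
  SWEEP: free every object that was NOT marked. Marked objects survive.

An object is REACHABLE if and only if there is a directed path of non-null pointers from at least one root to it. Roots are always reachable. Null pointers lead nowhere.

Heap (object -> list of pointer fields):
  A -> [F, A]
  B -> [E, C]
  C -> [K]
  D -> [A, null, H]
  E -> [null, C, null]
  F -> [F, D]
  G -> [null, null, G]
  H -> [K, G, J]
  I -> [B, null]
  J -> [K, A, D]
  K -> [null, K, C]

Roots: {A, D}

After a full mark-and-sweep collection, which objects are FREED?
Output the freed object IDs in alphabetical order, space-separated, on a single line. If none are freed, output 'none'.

Roots: A D
Mark A: refs=F A, marked=A
Mark D: refs=A null H, marked=A D
Mark F: refs=F D, marked=A D F
Mark H: refs=K G J, marked=A D F H
Mark K: refs=null K C, marked=A D F H K
Mark G: refs=null null G, marked=A D F G H K
Mark J: refs=K A D, marked=A D F G H J K
Mark C: refs=K, marked=A C D F G H J K
Unmarked (collected): B E I

Answer: B E I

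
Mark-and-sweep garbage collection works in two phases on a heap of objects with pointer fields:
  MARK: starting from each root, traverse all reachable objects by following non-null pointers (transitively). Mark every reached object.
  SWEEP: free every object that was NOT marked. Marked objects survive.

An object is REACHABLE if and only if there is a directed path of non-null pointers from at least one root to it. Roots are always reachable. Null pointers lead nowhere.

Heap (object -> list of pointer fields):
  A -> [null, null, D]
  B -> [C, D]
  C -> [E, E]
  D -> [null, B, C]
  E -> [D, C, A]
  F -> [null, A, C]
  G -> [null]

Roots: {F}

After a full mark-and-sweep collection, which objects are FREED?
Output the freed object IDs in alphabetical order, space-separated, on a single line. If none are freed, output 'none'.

Answer: G

Derivation:
Roots: F
Mark F: refs=null A C, marked=F
Mark A: refs=null null D, marked=A F
Mark C: refs=E E, marked=A C F
Mark D: refs=null B C, marked=A C D F
Mark E: refs=D C A, marked=A C D E F
Mark B: refs=C D, marked=A B C D E F
Unmarked (collected): G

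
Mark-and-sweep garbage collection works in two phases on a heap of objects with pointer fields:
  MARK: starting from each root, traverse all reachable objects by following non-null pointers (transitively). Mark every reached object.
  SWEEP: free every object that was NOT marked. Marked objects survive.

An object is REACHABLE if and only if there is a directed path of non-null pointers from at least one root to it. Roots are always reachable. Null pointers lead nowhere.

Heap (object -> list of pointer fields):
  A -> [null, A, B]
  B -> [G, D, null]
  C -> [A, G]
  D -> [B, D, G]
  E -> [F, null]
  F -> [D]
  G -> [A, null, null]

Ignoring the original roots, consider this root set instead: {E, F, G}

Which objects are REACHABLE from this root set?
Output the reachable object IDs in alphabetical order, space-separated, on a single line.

Answer: A B D E F G

Derivation:
Roots: E F G
Mark E: refs=F null, marked=E
Mark F: refs=D, marked=E F
Mark G: refs=A null null, marked=E F G
Mark D: refs=B D G, marked=D E F G
Mark A: refs=null A B, marked=A D E F G
Mark B: refs=G D null, marked=A B D E F G
Unmarked (collected): C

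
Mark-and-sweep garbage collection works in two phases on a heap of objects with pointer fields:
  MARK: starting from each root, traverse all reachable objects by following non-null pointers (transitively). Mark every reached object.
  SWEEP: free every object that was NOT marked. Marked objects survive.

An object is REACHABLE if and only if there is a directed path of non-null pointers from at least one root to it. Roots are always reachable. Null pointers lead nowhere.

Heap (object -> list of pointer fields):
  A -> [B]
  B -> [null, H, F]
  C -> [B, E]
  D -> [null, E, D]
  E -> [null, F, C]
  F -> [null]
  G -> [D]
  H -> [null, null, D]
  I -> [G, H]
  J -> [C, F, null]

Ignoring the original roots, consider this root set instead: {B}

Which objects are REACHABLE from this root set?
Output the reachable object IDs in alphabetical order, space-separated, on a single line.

Answer: B C D E F H

Derivation:
Roots: B
Mark B: refs=null H F, marked=B
Mark H: refs=null null D, marked=B H
Mark F: refs=null, marked=B F H
Mark D: refs=null E D, marked=B D F H
Mark E: refs=null F C, marked=B D E F H
Mark C: refs=B E, marked=B C D E F H
Unmarked (collected): A G I J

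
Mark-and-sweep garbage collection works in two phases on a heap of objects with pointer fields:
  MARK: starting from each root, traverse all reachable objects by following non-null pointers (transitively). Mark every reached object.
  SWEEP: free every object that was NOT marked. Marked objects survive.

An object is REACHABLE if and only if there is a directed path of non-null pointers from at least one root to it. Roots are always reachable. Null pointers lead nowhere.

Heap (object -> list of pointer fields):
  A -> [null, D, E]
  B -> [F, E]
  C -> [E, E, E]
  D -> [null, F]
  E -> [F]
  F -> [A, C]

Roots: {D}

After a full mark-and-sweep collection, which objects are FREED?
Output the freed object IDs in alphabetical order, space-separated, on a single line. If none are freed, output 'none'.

Roots: D
Mark D: refs=null F, marked=D
Mark F: refs=A C, marked=D F
Mark A: refs=null D E, marked=A D F
Mark C: refs=E E E, marked=A C D F
Mark E: refs=F, marked=A C D E F
Unmarked (collected): B

Answer: B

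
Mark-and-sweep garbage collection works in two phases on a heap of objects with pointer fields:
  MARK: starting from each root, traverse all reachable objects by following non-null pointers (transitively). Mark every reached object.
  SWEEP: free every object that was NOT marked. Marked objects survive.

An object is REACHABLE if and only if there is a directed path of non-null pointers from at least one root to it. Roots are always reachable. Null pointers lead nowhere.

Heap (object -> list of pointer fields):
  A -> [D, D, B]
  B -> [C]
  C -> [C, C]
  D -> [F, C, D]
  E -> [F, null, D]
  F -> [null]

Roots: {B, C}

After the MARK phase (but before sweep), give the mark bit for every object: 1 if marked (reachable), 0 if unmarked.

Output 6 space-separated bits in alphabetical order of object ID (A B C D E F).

Roots: B C
Mark B: refs=C, marked=B
Mark C: refs=C C, marked=B C
Unmarked (collected): A D E F

Answer: 0 1 1 0 0 0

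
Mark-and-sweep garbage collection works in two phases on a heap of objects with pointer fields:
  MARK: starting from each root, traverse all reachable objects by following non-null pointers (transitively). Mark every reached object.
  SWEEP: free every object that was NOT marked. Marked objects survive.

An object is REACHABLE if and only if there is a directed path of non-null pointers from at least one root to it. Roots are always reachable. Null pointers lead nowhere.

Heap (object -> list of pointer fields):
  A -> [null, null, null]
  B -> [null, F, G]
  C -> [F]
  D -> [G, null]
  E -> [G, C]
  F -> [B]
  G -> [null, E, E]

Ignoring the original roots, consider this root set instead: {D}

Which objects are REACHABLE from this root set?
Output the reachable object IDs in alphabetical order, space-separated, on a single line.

Answer: B C D E F G

Derivation:
Roots: D
Mark D: refs=G null, marked=D
Mark G: refs=null E E, marked=D G
Mark E: refs=G C, marked=D E G
Mark C: refs=F, marked=C D E G
Mark F: refs=B, marked=C D E F G
Mark B: refs=null F G, marked=B C D E F G
Unmarked (collected): A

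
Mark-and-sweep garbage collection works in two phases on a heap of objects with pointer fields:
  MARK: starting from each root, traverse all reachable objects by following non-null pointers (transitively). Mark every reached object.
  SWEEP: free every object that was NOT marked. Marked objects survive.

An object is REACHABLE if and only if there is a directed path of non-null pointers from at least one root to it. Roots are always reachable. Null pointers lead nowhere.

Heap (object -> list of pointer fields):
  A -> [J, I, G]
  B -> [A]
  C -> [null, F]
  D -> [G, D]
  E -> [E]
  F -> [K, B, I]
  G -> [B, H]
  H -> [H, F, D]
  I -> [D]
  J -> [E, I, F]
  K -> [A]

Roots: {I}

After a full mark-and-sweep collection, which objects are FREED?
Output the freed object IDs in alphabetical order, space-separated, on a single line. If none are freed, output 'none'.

Answer: C

Derivation:
Roots: I
Mark I: refs=D, marked=I
Mark D: refs=G D, marked=D I
Mark G: refs=B H, marked=D G I
Mark B: refs=A, marked=B D G I
Mark H: refs=H F D, marked=B D G H I
Mark A: refs=J I G, marked=A B D G H I
Mark F: refs=K B I, marked=A B D F G H I
Mark J: refs=E I F, marked=A B D F G H I J
Mark K: refs=A, marked=A B D F G H I J K
Mark E: refs=E, marked=A B D E F G H I J K
Unmarked (collected): C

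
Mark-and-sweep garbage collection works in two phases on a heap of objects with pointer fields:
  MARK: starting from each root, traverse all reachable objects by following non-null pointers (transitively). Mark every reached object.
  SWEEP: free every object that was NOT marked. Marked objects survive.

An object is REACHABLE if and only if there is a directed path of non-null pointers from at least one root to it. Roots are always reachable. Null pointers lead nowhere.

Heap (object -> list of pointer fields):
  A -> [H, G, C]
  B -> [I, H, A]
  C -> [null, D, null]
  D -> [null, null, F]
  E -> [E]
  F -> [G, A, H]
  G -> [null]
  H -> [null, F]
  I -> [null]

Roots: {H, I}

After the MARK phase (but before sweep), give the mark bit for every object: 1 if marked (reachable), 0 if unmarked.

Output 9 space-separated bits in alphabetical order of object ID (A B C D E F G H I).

Roots: H I
Mark H: refs=null F, marked=H
Mark I: refs=null, marked=H I
Mark F: refs=G A H, marked=F H I
Mark G: refs=null, marked=F G H I
Mark A: refs=H G C, marked=A F G H I
Mark C: refs=null D null, marked=A C F G H I
Mark D: refs=null null F, marked=A C D F G H I
Unmarked (collected): B E

Answer: 1 0 1 1 0 1 1 1 1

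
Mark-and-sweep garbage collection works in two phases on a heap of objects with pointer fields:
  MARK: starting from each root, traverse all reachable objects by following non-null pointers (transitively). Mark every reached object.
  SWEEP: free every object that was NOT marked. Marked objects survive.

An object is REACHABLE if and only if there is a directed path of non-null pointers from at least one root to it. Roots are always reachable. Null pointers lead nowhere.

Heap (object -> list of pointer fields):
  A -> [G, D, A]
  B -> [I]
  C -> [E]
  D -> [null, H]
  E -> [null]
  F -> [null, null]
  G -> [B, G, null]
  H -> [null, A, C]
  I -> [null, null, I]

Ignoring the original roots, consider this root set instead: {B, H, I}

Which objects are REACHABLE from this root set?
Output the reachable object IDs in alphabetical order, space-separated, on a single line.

Answer: A B C D E G H I

Derivation:
Roots: B H I
Mark B: refs=I, marked=B
Mark H: refs=null A C, marked=B H
Mark I: refs=null null I, marked=B H I
Mark A: refs=G D A, marked=A B H I
Mark C: refs=E, marked=A B C H I
Mark G: refs=B G null, marked=A B C G H I
Mark D: refs=null H, marked=A B C D G H I
Mark E: refs=null, marked=A B C D E G H I
Unmarked (collected): F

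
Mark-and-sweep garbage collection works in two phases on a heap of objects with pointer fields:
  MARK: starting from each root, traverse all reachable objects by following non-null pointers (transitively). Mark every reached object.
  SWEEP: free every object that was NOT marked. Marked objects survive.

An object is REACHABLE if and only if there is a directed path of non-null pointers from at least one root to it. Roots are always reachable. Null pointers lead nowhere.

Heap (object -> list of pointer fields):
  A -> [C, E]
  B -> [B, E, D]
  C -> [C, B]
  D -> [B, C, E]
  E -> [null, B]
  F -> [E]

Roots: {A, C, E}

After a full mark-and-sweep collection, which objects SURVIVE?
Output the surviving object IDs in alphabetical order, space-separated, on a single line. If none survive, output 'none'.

Answer: A B C D E

Derivation:
Roots: A C E
Mark A: refs=C E, marked=A
Mark C: refs=C B, marked=A C
Mark E: refs=null B, marked=A C E
Mark B: refs=B E D, marked=A B C E
Mark D: refs=B C E, marked=A B C D E
Unmarked (collected): F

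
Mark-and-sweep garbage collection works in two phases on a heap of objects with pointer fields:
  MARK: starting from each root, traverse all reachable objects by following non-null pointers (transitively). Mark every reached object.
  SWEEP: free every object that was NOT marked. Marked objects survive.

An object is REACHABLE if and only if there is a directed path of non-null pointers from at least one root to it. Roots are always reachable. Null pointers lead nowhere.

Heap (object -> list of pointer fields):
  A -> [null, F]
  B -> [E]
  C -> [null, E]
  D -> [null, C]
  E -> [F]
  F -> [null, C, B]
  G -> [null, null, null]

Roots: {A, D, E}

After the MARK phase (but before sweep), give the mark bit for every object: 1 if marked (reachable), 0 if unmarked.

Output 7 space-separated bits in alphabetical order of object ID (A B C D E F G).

Answer: 1 1 1 1 1 1 0

Derivation:
Roots: A D E
Mark A: refs=null F, marked=A
Mark D: refs=null C, marked=A D
Mark E: refs=F, marked=A D E
Mark F: refs=null C B, marked=A D E F
Mark C: refs=null E, marked=A C D E F
Mark B: refs=E, marked=A B C D E F
Unmarked (collected): G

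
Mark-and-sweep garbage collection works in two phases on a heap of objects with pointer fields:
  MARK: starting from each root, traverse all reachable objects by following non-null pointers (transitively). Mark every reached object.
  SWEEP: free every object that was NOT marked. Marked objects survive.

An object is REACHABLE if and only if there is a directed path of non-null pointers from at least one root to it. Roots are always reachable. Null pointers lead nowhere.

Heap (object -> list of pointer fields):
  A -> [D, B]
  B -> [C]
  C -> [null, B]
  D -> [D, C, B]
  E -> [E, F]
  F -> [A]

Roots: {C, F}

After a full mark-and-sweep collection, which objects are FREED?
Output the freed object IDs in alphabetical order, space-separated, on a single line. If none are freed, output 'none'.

Roots: C F
Mark C: refs=null B, marked=C
Mark F: refs=A, marked=C F
Mark B: refs=C, marked=B C F
Mark A: refs=D B, marked=A B C F
Mark D: refs=D C B, marked=A B C D F
Unmarked (collected): E

Answer: E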